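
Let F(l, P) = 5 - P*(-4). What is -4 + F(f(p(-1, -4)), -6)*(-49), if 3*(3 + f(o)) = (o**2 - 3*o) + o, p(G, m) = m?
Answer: 927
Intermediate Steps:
f(o) = -3 - 2*o/3 + o**2/3 (f(o) = -3 + ((o**2 - 3*o) + o)/3 = -3 + (o**2 - 2*o)/3 = -3 + (-2*o/3 + o**2/3) = -3 - 2*o/3 + o**2/3)
F(l, P) = 5 + 4*P (F(l, P) = 5 - (-4)*P = 5 + 4*P)
-4 + F(f(p(-1, -4)), -6)*(-49) = -4 + (5 + 4*(-6))*(-49) = -4 + (5 - 24)*(-49) = -4 - 19*(-49) = -4 + 931 = 927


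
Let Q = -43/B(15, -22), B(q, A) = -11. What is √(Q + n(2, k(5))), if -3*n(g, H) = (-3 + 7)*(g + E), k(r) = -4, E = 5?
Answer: I*√5907/33 ≈ 2.329*I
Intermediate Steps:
n(g, H) = -20/3 - 4*g/3 (n(g, H) = -(-3 + 7)*(g + 5)/3 = -4*(5 + g)/3 = -(20 + 4*g)/3 = -20/3 - 4*g/3)
Q = 43/11 (Q = -43/(-11) = -43*(-1/11) = 43/11 ≈ 3.9091)
√(Q + n(2, k(5))) = √(43/11 + (-20/3 - 4/3*2)) = √(43/11 + (-20/3 - 8/3)) = √(43/11 - 28/3) = √(-179/33) = I*√5907/33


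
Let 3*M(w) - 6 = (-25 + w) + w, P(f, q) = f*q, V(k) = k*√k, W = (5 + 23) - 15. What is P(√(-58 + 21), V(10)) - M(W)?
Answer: -7/3 + 10*I*√370 ≈ -2.3333 + 192.35*I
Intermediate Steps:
W = 13 (W = 28 - 15 = 13)
V(k) = k^(3/2)
M(w) = -19/3 + 2*w/3 (M(w) = 2 + ((-25 + w) + w)/3 = 2 + (-25 + 2*w)/3 = 2 + (-25/3 + 2*w/3) = -19/3 + 2*w/3)
P(√(-58 + 21), V(10)) - M(W) = √(-58 + 21)*10^(3/2) - (-19/3 + (⅔)*13) = √(-37)*(10*√10) - (-19/3 + 26/3) = (I*√37)*(10*√10) - 1*7/3 = 10*I*√370 - 7/3 = -7/3 + 10*I*√370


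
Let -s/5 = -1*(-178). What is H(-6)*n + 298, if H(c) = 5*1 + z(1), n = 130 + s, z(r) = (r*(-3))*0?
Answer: -3502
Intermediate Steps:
s = -890 (s = -(-5)*(-178) = -5*178 = -890)
z(r) = 0 (z(r) = -3*r*0 = 0)
n = -760 (n = 130 - 890 = -760)
H(c) = 5 (H(c) = 5*1 + 0 = 5 + 0 = 5)
H(-6)*n + 298 = 5*(-760) + 298 = -3800 + 298 = -3502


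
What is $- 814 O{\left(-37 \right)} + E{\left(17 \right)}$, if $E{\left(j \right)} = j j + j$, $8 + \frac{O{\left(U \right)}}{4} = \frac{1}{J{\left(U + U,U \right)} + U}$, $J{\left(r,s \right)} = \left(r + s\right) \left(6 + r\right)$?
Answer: $\frac{5349774}{203} \approx 26354.0$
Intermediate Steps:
$J{\left(r,s \right)} = \left(6 + r\right) \left(r + s\right)$
$O{\left(U \right)} = -32 + \frac{4}{6 U^{2} + 19 U}$ ($O{\left(U \right)} = -32 + \frac{4}{\left(\left(U + U\right)^{2} + 6 \left(U + U\right) + 6 U + \left(U + U\right) U\right) + U} = -32 + \frac{4}{\left(\left(2 U\right)^{2} + 6 \cdot 2 U + 6 U + 2 U U\right) + U} = -32 + \frac{4}{\left(4 U^{2} + 12 U + 6 U + 2 U^{2}\right) + U} = -32 + \frac{4}{\left(6 U^{2} + 18 U\right) + U} = -32 + \frac{4}{6 U^{2} + 19 U}$)
$E{\left(j \right)} = j + j^{2}$ ($E{\left(j \right)} = j^{2} + j = j + j^{2}$)
$- 814 O{\left(-37 \right)} + E{\left(17 \right)} = - 814 \frac{4 \left(1 - -5624 - 48 \left(-37\right)^{2}\right)}{\left(-37\right) \left(19 + 6 \left(-37\right)\right)} + 17 \left(1 + 17\right) = - 814 \cdot 4 \left(- \frac{1}{37}\right) \frac{1}{19 - 222} \left(1 + 5624 - 65712\right) + 17 \cdot 18 = - 814 \cdot 4 \left(- \frac{1}{37}\right) \frac{1}{-203} \left(1 + 5624 - 65712\right) + 306 = - 814 \cdot 4 \left(- \frac{1}{37}\right) \left(- \frac{1}{203}\right) \left(-60087\right) + 306 = \left(-814\right) \left(- \frac{240348}{7511}\right) + 306 = \frac{5287656}{203} + 306 = \frac{5349774}{203}$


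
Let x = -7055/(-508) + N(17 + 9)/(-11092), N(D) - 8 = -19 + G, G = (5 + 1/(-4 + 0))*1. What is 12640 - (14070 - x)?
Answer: -7979415245/5634736 ≈ -1416.1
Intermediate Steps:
G = 19/4 (G = (5 + 1/(-4))*1 = (5 - ¼)*1 = (19/4)*1 = 19/4 ≈ 4.7500)
N(D) = -25/4 (N(D) = 8 + (-19 + 19/4) = 8 - 57/4 = -25/4)
x = 78257235/5634736 (x = -7055/(-508) - 25/4/(-11092) = -7055*(-1/508) - 25/4*(-1/11092) = 7055/508 + 25/44368 = 78257235/5634736 ≈ 13.888)
12640 - (14070 - x) = 12640 - (14070 - 1*78257235/5634736) = 12640 - (14070 - 78257235/5634736) = 12640 - 1*79202478285/5634736 = 12640 - 79202478285/5634736 = -7979415245/5634736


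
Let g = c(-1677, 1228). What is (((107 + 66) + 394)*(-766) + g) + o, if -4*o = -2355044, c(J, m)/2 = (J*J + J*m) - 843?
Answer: 1658699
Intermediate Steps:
c(J, m) = -1686 + 2*J² + 2*J*m (c(J, m) = 2*((J*J + J*m) - 843) = 2*((J² + J*m) - 843) = 2*(-843 + J² + J*m) = -1686 + 2*J² + 2*J*m)
g = 1504260 (g = -1686 + 2*(-1677)² + 2*(-1677)*1228 = -1686 + 2*2812329 - 4118712 = -1686 + 5624658 - 4118712 = 1504260)
o = 588761 (o = -¼*(-2355044) = 588761)
(((107 + 66) + 394)*(-766) + g) + o = (((107 + 66) + 394)*(-766) + 1504260) + 588761 = ((173 + 394)*(-766) + 1504260) + 588761 = (567*(-766) + 1504260) + 588761 = (-434322 + 1504260) + 588761 = 1069938 + 588761 = 1658699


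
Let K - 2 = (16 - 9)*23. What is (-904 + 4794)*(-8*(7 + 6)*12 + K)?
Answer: -4220650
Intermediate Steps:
K = 163 (K = 2 + (16 - 9)*23 = 2 + 7*23 = 2 + 161 = 163)
(-904 + 4794)*(-8*(7 + 6)*12 + K) = (-904 + 4794)*(-8*(7 + 6)*12 + 163) = 3890*(-8*13*12 + 163) = 3890*(-104*12 + 163) = 3890*(-1248 + 163) = 3890*(-1085) = -4220650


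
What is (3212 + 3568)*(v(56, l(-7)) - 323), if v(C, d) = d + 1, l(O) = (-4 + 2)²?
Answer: -2156040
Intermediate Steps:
l(O) = 4 (l(O) = (-2)² = 4)
v(C, d) = 1 + d
(3212 + 3568)*(v(56, l(-7)) - 323) = (3212 + 3568)*((1 + 4) - 323) = 6780*(5 - 323) = 6780*(-318) = -2156040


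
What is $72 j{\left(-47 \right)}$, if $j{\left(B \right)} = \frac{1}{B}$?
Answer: $- \frac{72}{47} \approx -1.5319$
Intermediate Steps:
$72 j{\left(-47 \right)} = \frac{72}{-47} = 72 \left(- \frac{1}{47}\right) = - \frac{72}{47}$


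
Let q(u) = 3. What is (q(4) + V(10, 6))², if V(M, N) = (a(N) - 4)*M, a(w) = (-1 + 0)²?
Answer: 729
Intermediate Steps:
a(w) = 1 (a(w) = (-1)² = 1)
V(M, N) = -3*M (V(M, N) = (1 - 4)*M = -3*M)
(q(4) + V(10, 6))² = (3 - 3*10)² = (3 - 30)² = (-27)² = 729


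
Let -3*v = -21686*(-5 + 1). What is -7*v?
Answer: 607208/3 ≈ 2.0240e+5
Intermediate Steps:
v = -86744/3 (v = -(-21686)*(-5 + 1)/3 = -(-21686)*(-4)/3 = -1/3*86744 = -86744/3 ≈ -28915.)
-7*v = -7*(-86744/3) = 607208/3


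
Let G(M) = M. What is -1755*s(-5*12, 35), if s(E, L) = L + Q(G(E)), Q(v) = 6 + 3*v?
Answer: 243945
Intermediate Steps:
s(E, L) = 6 + L + 3*E (s(E, L) = L + (6 + 3*E) = 6 + L + 3*E)
-1755*s(-5*12, 35) = -1755*(6 + 35 + 3*(-5*12)) = -1755*(6 + 35 + 3*(-60)) = -1755*(6 + 35 - 180) = -1755*(-139) = 243945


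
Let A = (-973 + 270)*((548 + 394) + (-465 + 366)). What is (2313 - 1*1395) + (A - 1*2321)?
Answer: -594032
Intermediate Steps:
A = -592629 (A = -703*(942 - 99) = -703*843 = -592629)
(2313 - 1*1395) + (A - 1*2321) = (2313 - 1*1395) + (-592629 - 1*2321) = (2313 - 1395) + (-592629 - 2321) = 918 - 594950 = -594032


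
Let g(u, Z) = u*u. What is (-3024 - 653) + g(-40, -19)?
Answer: -2077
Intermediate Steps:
g(u, Z) = u²
(-3024 - 653) + g(-40, -19) = (-3024 - 653) + (-40)² = -3677 + 1600 = -2077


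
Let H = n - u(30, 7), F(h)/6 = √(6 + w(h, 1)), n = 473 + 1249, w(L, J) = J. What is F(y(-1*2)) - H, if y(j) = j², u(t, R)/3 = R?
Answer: -1701 + 6*√7 ≈ -1685.1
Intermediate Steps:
u(t, R) = 3*R
n = 1722
F(h) = 6*√7 (F(h) = 6*√(6 + 1) = 6*√7)
H = 1701 (H = 1722 - 3*7 = 1722 - 1*21 = 1722 - 21 = 1701)
F(y(-1*2)) - H = 6*√7 - 1*1701 = 6*√7 - 1701 = -1701 + 6*√7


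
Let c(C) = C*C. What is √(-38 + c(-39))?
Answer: √1483 ≈ 38.510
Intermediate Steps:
c(C) = C²
√(-38 + c(-39)) = √(-38 + (-39)²) = √(-38 + 1521) = √1483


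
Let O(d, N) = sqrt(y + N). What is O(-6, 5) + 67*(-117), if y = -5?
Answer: -7839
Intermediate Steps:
O(d, N) = sqrt(-5 + N)
O(-6, 5) + 67*(-117) = sqrt(-5 + 5) + 67*(-117) = sqrt(0) - 7839 = 0 - 7839 = -7839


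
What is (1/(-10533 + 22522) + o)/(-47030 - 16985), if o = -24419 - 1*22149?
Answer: 558303751/767475835 ≈ 0.72745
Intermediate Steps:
o = -46568 (o = -24419 - 22149 = -46568)
(1/(-10533 + 22522) + o)/(-47030 - 16985) = (1/(-10533 + 22522) - 46568)/(-47030 - 16985) = (1/11989 - 46568)/(-64015) = (1/11989 - 46568)*(-1/64015) = -558303751/11989*(-1/64015) = 558303751/767475835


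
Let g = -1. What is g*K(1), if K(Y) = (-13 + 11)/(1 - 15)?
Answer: -⅐ ≈ -0.14286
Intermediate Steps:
K(Y) = ⅐ (K(Y) = -2/(-14) = -2*(-1/14) = ⅐)
g*K(1) = -1*⅐ = -⅐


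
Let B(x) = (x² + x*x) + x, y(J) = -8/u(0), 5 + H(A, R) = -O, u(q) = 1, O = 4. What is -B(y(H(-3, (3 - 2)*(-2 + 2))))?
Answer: -120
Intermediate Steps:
H(A, R) = -9 (H(A, R) = -5 - 1*4 = -5 - 4 = -9)
y(J) = -8 (y(J) = -8/1 = -8*1 = -8)
B(x) = x + 2*x² (B(x) = (x² + x²) + x = 2*x² + x = x + 2*x²)
-B(y(H(-3, (3 - 2)*(-2 + 2)))) = -(-8)*(1 + 2*(-8)) = -(-8)*(1 - 16) = -(-8)*(-15) = -1*120 = -120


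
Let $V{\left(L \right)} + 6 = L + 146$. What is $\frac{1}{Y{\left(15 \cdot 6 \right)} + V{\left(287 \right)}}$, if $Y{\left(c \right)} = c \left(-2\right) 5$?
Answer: $- \frac{1}{473} \approx -0.0021142$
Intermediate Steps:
$Y{\left(c \right)} = - 10 c$ ($Y{\left(c \right)} = - 2 c 5 = - 10 c$)
$V{\left(L \right)} = 140 + L$ ($V{\left(L \right)} = -6 + \left(L + 146\right) = -6 + \left(146 + L\right) = 140 + L$)
$\frac{1}{Y{\left(15 \cdot 6 \right)} + V{\left(287 \right)}} = \frac{1}{- 10 \cdot 15 \cdot 6 + \left(140 + 287\right)} = \frac{1}{\left(-10\right) 90 + 427} = \frac{1}{-900 + 427} = \frac{1}{-473} = - \frac{1}{473}$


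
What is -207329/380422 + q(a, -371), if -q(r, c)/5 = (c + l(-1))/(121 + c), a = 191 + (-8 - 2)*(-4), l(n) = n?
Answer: -75941717/9510550 ≈ -7.9850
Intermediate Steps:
a = 231 (a = 191 - 10*(-4) = 191 + 40 = 231)
q(r, c) = -5*(-1 + c)/(121 + c) (q(r, c) = -5*(c - 1)/(121 + c) = -5*(-1 + c)/(121 + c))
-207329/380422 + q(a, -371) = -207329/380422 + 5*(1 - 1*(-371))/(121 - 371) = -207329*1/380422 + 5*(1 + 371)/(-250) = -207329/380422 + 5*(-1/250)*372 = -207329/380422 - 186/25 = -75941717/9510550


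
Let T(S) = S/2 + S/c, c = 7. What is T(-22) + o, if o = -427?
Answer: -3088/7 ≈ -441.14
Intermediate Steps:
T(S) = 9*S/14 (T(S) = S/2 + S/7 = 9*S/14)
T(-22) + o = (9/14)*(-22) - 427 = -99/7 - 427 = -3088/7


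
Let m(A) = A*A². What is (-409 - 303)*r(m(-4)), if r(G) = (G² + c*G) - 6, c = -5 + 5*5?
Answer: -2000720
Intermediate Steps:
m(A) = A³
c = 20 (c = -5 + 25 = 20)
r(G) = -6 + G² + 20*G (r(G) = (G² + 20*G) - 6 = -6 + G² + 20*G)
(-409 - 303)*r(m(-4)) = (-409 - 303)*(-6 + ((-4)³)² + 20*(-4)³) = -712*(-6 + (-64)² + 20*(-64)) = -712*(-6 + 4096 - 1280) = -712*2810 = -2000720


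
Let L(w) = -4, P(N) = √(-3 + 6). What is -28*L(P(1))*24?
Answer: 2688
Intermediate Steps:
P(N) = √3
-28*L(P(1))*24 = -28*(-4)*24 = 112*24 = 2688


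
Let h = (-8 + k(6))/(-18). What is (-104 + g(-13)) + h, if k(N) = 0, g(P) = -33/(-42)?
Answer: -12949/126 ≈ -102.77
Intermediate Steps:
g(P) = 11/14 (g(P) = -33*(-1/42) = 11/14)
h = 4/9 (h = (-8 + 0)/(-18) = -1/18*(-8) = 4/9 ≈ 0.44444)
(-104 + g(-13)) + h = (-104 + 11/14) + 4/9 = -1445/14 + 4/9 = -12949/126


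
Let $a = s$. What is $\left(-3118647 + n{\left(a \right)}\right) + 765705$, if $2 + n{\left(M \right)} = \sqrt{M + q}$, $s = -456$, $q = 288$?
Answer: $-2352944 + 2 i \sqrt{42} \approx -2.3529 \cdot 10^{6} + 12.961 i$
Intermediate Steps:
$a = -456$
$n{\left(M \right)} = -2 + \sqrt{288 + M}$ ($n{\left(M \right)} = -2 + \sqrt{M + 288} = -2 + \sqrt{288 + M}$)
$\left(-3118647 + n{\left(a \right)}\right) + 765705 = \left(-3118647 - \left(2 - \sqrt{288 - 456}\right)\right) + 765705 = \left(-3118647 - \left(2 - \sqrt{-168}\right)\right) + 765705 = \left(-3118647 - \left(2 - 2 i \sqrt{42}\right)\right) + 765705 = \left(-3118649 + 2 i \sqrt{42}\right) + 765705 = -2352944 + 2 i \sqrt{42}$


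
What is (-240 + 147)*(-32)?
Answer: 2976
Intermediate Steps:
(-240 + 147)*(-32) = -93*(-32) = 2976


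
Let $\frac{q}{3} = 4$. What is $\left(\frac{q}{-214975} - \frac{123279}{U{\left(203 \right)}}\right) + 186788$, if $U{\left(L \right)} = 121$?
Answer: $\frac{4832222881823}{26011975} \approx 1.8577 \cdot 10^{5}$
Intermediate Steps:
$q = 12$ ($q = 3 \cdot 4 = 12$)
$\left(\frac{q}{-214975} - \frac{123279}{U{\left(203 \right)}}\right) + 186788 = \left(\frac{12}{-214975} - \frac{123279}{121}\right) + 186788 = \left(12 \left(- \frac{1}{214975}\right) - \frac{123279}{121}\right) + 186788 = \left(- \frac{12}{214975} - \frac{123279}{121}\right) + 186788 = - \frac{26501904477}{26011975} + 186788 = \frac{4832222881823}{26011975}$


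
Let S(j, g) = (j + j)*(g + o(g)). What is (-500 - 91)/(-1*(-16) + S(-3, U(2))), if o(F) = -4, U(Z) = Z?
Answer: -591/28 ≈ -21.107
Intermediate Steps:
S(j, g) = 2*j*(-4 + g) (S(j, g) = (j + j)*(g - 4) = (2*j)*(-4 + g) = 2*j*(-4 + g))
(-500 - 91)/(-1*(-16) + S(-3, U(2))) = (-500 - 91)/(-1*(-16) + 2*(-3)*(-4 + 2)) = -591/(16 + 2*(-3)*(-2)) = -591/(16 + 12) = -591/28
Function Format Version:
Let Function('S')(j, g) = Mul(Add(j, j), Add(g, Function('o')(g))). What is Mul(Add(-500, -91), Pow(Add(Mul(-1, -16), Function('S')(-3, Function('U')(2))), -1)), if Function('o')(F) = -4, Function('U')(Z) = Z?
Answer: Rational(-591, 28) ≈ -21.107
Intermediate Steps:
Function('S')(j, g) = Mul(2, j, Add(-4, g)) (Function('S')(j, g) = Mul(Add(j, j), Add(g, -4)) = Mul(Mul(2, j), Add(-4, g)) = Mul(2, j, Add(-4, g)))
Mul(Add(-500, -91), Pow(Add(Mul(-1, -16), Function('S')(-3, Function('U')(2))), -1)) = Mul(Add(-500, -91), Pow(Add(Mul(-1, -16), Mul(2, -3, Add(-4, 2))), -1)) = Mul(-591, Pow(Add(16, Mul(2, -3, -2)), -1)) = Mul(-591, Pow(Add(16, 12), -1)) = Mul(-591, Pow(28, -1)) = Mul(-591, Rational(1, 28)) = Rational(-591, 28)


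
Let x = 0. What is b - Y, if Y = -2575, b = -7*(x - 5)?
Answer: 2610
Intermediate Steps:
b = 35 (b = -7*(0 - 5) = -7*(-5) = 35)
b - Y = 35 - 1*(-2575) = 35 + 2575 = 2610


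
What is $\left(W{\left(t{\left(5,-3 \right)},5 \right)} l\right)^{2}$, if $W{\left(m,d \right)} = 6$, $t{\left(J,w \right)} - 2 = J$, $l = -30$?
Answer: $32400$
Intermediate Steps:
$t{\left(J,w \right)} = 2 + J$
$\left(W{\left(t{\left(5,-3 \right)},5 \right)} l\right)^{2} = \left(6 \left(-30\right)\right)^{2} = \left(-180\right)^{2} = 32400$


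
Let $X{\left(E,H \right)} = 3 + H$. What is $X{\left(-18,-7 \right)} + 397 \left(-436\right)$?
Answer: $-173096$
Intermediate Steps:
$X{\left(-18,-7 \right)} + 397 \left(-436\right) = \left(3 - 7\right) + 397 \left(-436\right) = -4 - 173092 = -173096$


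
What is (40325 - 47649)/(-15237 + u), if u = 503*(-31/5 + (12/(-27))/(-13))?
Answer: 2142270/5363983 ≈ 0.39938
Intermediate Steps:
u = -1814321/585 (u = 503*(-31*1/5 + (12*(-1/27))*(-1/13)) = 503*(-31/5 - 4/9*(-1/13)) = 503*(-31/5 + 4/117) = 503*(-3607/585) = -1814321/585 ≈ -3101.4)
(40325 - 47649)/(-15237 + u) = (40325 - 47649)/(-15237 - 1814321/585) = -7324/(-10727966/585) = -7324*(-585/10727966) = 2142270/5363983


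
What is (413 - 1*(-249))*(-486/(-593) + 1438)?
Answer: 564831640/593 ≈ 9.5250e+5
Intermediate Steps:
(413 - 1*(-249))*(-486/(-593) + 1438) = (413 + 249)*(-486*(-1/593) + 1438) = 662*(486/593 + 1438) = 662*(853220/593) = 564831640/593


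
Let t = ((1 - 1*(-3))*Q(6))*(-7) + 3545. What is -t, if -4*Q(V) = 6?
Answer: -3587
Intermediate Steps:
Q(V) = -3/2 (Q(V) = -¼*6 = -3/2)
t = 3587 (t = ((1 - 1*(-3))*(-3/2))*(-7) + 3545 = ((1 + 3)*(-3/2))*(-7) + 3545 = (4*(-3/2))*(-7) + 3545 = -6*(-7) + 3545 = 42 + 3545 = 3587)
-t = -1*3587 = -3587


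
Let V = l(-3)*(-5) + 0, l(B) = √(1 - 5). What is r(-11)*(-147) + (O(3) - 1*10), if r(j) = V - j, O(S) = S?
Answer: -1624 + 1470*I ≈ -1624.0 + 1470.0*I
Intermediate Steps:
l(B) = 2*I (l(B) = √(-4) = 2*I)
V = -10*I (V = (2*I)*(-5) + 0 = -10*I + 0 = -10*I ≈ -10.0*I)
r(j) = -j - 10*I (r(j) = -10*I - j = -j - 10*I)
r(-11)*(-147) + (O(3) - 1*10) = (-1*(-11) - 10*I)*(-147) + (3 - 1*10) = (11 - 10*I)*(-147) + (3 - 10) = (-1617 + 1470*I) - 7 = -1624 + 1470*I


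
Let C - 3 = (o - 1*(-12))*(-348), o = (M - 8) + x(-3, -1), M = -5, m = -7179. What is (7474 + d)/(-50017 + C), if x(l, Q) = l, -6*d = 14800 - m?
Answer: -22865/291732 ≈ -0.078377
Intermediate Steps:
d = -21979/6 (d = -(14800 - 1*(-7179))/6 = -(14800 + 7179)/6 = -1/6*21979 = -21979/6 ≈ -3663.2)
o = -16 (o = (-5 - 8) - 3 = -13 - 3 = -16)
C = 1395 (C = 3 + (-16 - 1*(-12))*(-348) = 3 + (-16 + 12)*(-348) = 3 - 4*(-348) = 3 + 1392 = 1395)
(7474 + d)/(-50017 + C) = (7474 - 21979/6)/(-50017 + 1395) = (22865/6)/(-48622) = (22865/6)*(-1/48622) = -22865/291732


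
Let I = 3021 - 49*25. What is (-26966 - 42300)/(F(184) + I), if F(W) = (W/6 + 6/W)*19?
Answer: -19117416/656683 ≈ -29.112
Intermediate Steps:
I = 1796 (I = 3021 - 1*1225 = 3021 - 1225 = 1796)
F(W) = 114/W + 19*W/6 (F(W) = (W*(⅙) + 6/W)*19 = (W/6 + 6/W)*19 = (6/W + W/6)*19 = 114/W + 19*W/6)
(-26966 - 42300)/(F(184) + I) = (-26966 - 42300)/((114/184 + (19/6)*184) + 1796) = -69266/((114*(1/184) + 1748/3) + 1796) = -69266/((57/92 + 1748/3) + 1796) = -69266/(160987/276 + 1796) = -69266/656683/276 = -69266*276/656683 = -19117416/656683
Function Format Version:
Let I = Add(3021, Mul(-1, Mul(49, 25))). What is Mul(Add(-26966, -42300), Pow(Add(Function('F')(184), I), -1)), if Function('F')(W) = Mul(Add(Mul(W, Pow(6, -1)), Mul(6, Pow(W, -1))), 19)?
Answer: Rational(-19117416, 656683) ≈ -29.112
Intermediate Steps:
I = 1796 (I = Add(3021, Mul(-1, 1225)) = Add(3021, -1225) = 1796)
Function('F')(W) = Add(Mul(114, Pow(W, -1)), Mul(Rational(19, 6), W)) (Function('F')(W) = Mul(Add(Mul(W, Rational(1, 6)), Mul(6, Pow(W, -1))), 19) = Mul(Add(Mul(Rational(1, 6), W), Mul(6, Pow(W, -1))), 19) = Mul(Add(Mul(6, Pow(W, -1)), Mul(Rational(1, 6), W)), 19) = Add(Mul(114, Pow(W, -1)), Mul(Rational(19, 6), W)))
Mul(Add(-26966, -42300), Pow(Add(Function('F')(184), I), -1)) = Mul(Add(-26966, -42300), Pow(Add(Add(Mul(114, Pow(184, -1)), Mul(Rational(19, 6), 184)), 1796), -1)) = Mul(-69266, Pow(Add(Add(Mul(114, Rational(1, 184)), Rational(1748, 3)), 1796), -1)) = Mul(-69266, Pow(Add(Add(Rational(57, 92), Rational(1748, 3)), 1796), -1)) = Mul(-69266, Pow(Add(Rational(160987, 276), 1796), -1)) = Mul(-69266, Pow(Rational(656683, 276), -1)) = Mul(-69266, Rational(276, 656683)) = Rational(-19117416, 656683)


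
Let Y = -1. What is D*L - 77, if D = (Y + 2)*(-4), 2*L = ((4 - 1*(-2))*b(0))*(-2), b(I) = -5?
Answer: -197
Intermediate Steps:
L = 30 (L = (((4 - 1*(-2))*(-5))*(-2))/2 = (((4 + 2)*(-5))*(-2))/2 = ((6*(-5))*(-2))/2 = (-30*(-2))/2 = (½)*60 = 30)
D = -4 (D = (-1 + 2)*(-4) = 1*(-4) = -4)
D*L - 77 = -4*30 - 77 = -120 - 77 = -197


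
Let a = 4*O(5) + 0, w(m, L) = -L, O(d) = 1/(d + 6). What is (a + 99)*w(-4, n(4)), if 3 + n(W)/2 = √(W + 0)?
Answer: 2186/11 ≈ 198.73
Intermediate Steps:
O(d) = 1/(6 + d)
n(W) = -6 + 2*√W (n(W) = -6 + 2*√(W + 0) = -6 + 2*√W)
a = 4/11 (a = 4/(6 + 5) + 0 = 4/11 + 0 = 4/11 ≈ 0.36364)
(a + 99)*w(-4, n(4)) = (4/11 + 99)*(-(-6 + 2*√4)) = 1093*(-(-6 + 2*2))/11 = 1093*(-(-6 + 4))/11 = 1093*(-1*(-2))/11 = (1093/11)*2 = 2186/11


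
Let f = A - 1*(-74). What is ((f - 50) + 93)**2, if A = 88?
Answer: 42025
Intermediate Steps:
f = 162 (f = 88 - 1*(-74) = 88 + 74 = 162)
((f - 50) + 93)**2 = ((162 - 50) + 93)**2 = (112 + 93)**2 = 205**2 = 42025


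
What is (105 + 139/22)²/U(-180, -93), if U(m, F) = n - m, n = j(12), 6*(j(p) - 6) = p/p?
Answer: 17992803/270314 ≈ 66.563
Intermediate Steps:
j(p) = 37/6 (j(p) = 6 + (p/p)/6 = 6 + (⅙)*1 = 6 + ⅙ = 37/6)
n = 37/6 ≈ 6.1667
U(m, F) = 37/6 - m
(105 + 139/22)²/U(-180, -93) = (105 + 139/22)²/(37/6 - 1*(-180)) = (105 + 139*(1/22))²/(37/6 + 180) = (105 + 139/22)²/(1117/6) = (2449/22)²*(6/1117) = (5997601/484)*(6/1117) = 17992803/270314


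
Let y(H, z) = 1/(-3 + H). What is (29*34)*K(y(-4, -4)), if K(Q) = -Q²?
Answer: -986/49 ≈ -20.122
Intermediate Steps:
(29*34)*K(y(-4, -4)) = (29*34)*(-(1/(-3 - 4))²) = 986*(-(1/(-7))²) = 986*(-(-⅐)²) = 986*(-1*1/49) = 986*(-1/49) = -986/49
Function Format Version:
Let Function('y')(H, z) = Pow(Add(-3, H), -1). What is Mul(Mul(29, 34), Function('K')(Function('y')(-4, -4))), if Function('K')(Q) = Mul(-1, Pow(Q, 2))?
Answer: Rational(-986, 49) ≈ -20.122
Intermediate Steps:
Mul(Mul(29, 34), Function('K')(Function('y')(-4, -4))) = Mul(Mul(29, 34), Mul(-1, Pow(Pow(Add(-3, -4), -1), 2))) = Mul(986, Mul(-1, Pow(Pow(-7, -1), 2))) = Mul(986, Mul(-1, Pow(Rational(-1, 7), 2))) = Mul(986, Mul(-1, Rational(1, 49))) = Mul(986, Rational(-1, 49)) = Rational(-986, 49)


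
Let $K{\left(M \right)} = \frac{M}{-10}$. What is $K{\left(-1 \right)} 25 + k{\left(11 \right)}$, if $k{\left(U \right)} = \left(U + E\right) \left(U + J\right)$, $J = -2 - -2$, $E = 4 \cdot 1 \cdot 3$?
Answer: $\frac{511}{2} \approx 255.5$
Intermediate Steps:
$E = 12$ ($E = 4 \cdot 3 = 12$)
$K{\left(M \right)} = - \frac{M}{10}$ ($K{\left(M \right)} = M \left(- \frac{1}{10}\right) = - \frac{M}{10}$)
$J = 0$ ($J = -2 + 2 = 0$)
$k{\left(U \right)} = U \left(12 + U\right)$ ($k{\left(U \right)} = \left(U + 12\right) \left(U + 0\right) = \left(12 + U\right) U = U \left(12 + U\right)$)
$K{\left(-1 \right)} 25 + k{\left(11 \right)} = \left(- \frac{1}{10}\right) \left(-1\right) 25 + 11 \left(12 + 11\right) = \frac{1}{10} \cdot 25 + 11 \cdot 23 = \frac{5}{2} + 253 = \frac{511}{2}$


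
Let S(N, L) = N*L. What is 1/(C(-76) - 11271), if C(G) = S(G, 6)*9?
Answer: -1/15375 ≈ -6.5041e-5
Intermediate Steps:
S(N, L) = L*N
C(G) = 54*G (C(G) = (6*G)*9 = 54*G)
1/(C(-76) - 11271) = 1/(54*(-76) - 11271) = 1/(-4104 - 11271) = 1/(-15375) = -1/15375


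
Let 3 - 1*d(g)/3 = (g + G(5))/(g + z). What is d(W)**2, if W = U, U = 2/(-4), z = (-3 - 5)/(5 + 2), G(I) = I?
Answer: 156816/529 ≈ 296.44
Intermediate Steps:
z = -8/7 ≈ -1.1429
U = -1/2 (U = 2*(-1/4) = -1/2 ≈ -0.50000)
W = -1/2 ≈ -0.50000
d(g) = 9 - 3*(5 + g)/(-8/7 + g) (d(g) = 9 - 3*(g + 5)/(g - 8/7) = 9 - 3*(5 + g)/(-8/7 + g))
d(W)**2 = (3*(-59 + 14*(-1/2))/(-8 + 7*(-1/2)))**2 = (3*(-59 - 7)/(-8 - 7/2))**2 = (3*(-66)/(-23/2))**2 = (3*(-2/23)*(-66))**2 = (396/23)**2 = 156816/529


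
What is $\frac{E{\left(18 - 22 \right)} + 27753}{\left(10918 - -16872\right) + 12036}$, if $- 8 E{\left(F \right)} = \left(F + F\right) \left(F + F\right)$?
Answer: $\frac{27745}{39826} \approx 0.69666$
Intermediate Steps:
$E{\left(F \right)} = - \frac{F^{2}}{2}$ ($E{\left(F \right)} = - \frac{\left(F + F\right) \left(F + F\right)}{8} = - \frac{2 F 2 F}{8} = - \frac{4 F^{2}}{8} = - \frac{F^{2}}{2}$)
$\frac{E{\left(18 - 22 \right)} + 27753}{\left(10918 - -16872\right) + 12036} = \frac{- \frac{\left(18 - 22\right)^{2}}{2} + 27753}{\left(10918 - -16872\right) + 12036} = \frac{- \frac{\left(18 - 22\right)^{2}}{2} + 27753}{\left(10918 + 16872\right) + 12036} = \frac{- \frac{\left(-4\right)^{2}}{2} + 27753}{27790 + 12036} = \frac{\left(- \frac{1}{2}\right) 16 + 27753}{39826} = \left(-8 + 27753\right) \frac{1}{39826} = 27745 \cdot \frac{1}{39826} = \frac{27745}{39826}$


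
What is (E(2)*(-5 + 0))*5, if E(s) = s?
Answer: -50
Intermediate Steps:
(E(2)*(-5 + 0))*5 = (2*(-5 + 0))*5 = (2*(-5))*5 = -10*5 = -50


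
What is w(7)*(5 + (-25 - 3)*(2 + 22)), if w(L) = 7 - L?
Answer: 0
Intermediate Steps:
w(7)*(5 + (-25 - 3)*(2 + 22)) = (7 - 1*7)*(5 + (-25 - 3)*(2 + 22)) = (7 - 7)*(5 - 28*24) = 0*(5 - 672) = 0*(-667) = 0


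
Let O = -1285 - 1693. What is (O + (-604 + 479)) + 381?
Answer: -2722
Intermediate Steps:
O = -2978
(O + (-604 + 479)) + 381 = (-2978 + (-604 + 479)) + 381 = (-2978 - 125) + 381 = -3103 + 381 = -2722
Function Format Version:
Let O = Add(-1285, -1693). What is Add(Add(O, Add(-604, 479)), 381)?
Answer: -2722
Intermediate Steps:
O = -2978
Add(Add(O, Add(-604, 479)), 381) = Add(Add(-2978, Add(-604, 479)), 381) = Add(Add(-2978, -125), 381) = Add(-3103, 381) = -2722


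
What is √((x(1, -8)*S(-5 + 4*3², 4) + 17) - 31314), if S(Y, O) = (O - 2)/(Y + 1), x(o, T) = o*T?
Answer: 3*I*√13910/2 ≈ 176.91*I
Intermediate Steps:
x(o, T) = T*o
S(Y, O) = (-2 + O)/(1 + Y)
√((x(1, -8)*S(-5 + 4*3², 4) + 17) - 31314) = √(((-8*1)*((-2 + 4)/(1 + (-5 + 4*3²))) + 17) - 31314) = √((-8*2/(1 + (-5 + 4*9)) + 17) - 31314) = √((-8*2/(1 + (-5 + 36)) + 17) - 31314) = √((-8*2/(1 + 31) + 17) - 31314) = √((-8*2/32 + 17) - 31314) = √((-2/4 + 17) - 31314) = √((-8*1/16 + 17) - 31314) = √((-½ + 17) - 31314) = √(33/2 - 31314) = √(-62595/2) = 3*I*√13910/2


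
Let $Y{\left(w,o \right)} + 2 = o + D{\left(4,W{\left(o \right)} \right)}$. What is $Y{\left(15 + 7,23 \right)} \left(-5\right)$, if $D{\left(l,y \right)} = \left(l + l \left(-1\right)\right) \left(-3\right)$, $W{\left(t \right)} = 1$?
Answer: $-105$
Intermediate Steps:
$D{\left(l,y \right)} = 0$ ($D{\left(l,y \right)} = \left(l - l\right) \left(-3\right) = 0 \left(-3\right) = 0$)
$Y{\left(w,o \right)} = -2 + o$ ($Y{\left(w,o \right)} = -2 + \left(o + 0\right) = -2 + o$)
$Y{\left(15 + 7,23 \right)} \left(-5\right) = \left(-2 + 23\right) \left(-5\right) = 21 \left(-5\right) = -105$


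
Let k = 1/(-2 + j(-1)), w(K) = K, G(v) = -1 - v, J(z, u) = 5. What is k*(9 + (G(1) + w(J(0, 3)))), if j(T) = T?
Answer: -4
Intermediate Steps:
k = -⅓ (k = 1/(-2 - 1) = 1/(-3) = -⅓ ≈ -0.33333)
k*(9 + (G(1) + w(J(0, 3)))) = -(9 + ((-1 - 1*1) + 5))/3 = -(9 + ((-1 - 1) + 5))/3 = -(9 + (-2 + 5))/3 = -(9 + 3)/3 = -⅓*12 = -4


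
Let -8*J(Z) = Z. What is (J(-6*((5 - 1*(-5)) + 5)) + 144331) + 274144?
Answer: 1673945/4 ≈ 4.1849e+5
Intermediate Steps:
J(Z) = -Z/8
(J(-6*((5 - 1*(-5)) + 5)) + 144331) + 274144 = (-(-3)*((5 - 1*(-5)) + 5)/4 + 144331) + 274144 = (-(-3)*((5 + 5) + 5)/4 + 144331) + 274144 = (-(-3)*(10 + 5)/4 + 144331) + 274144 = (-(-3)*15/4 + 144331) + 274144 = (-⅛*(-90) + 144331) + 274144 = (45/4 + 144331) + 274144 = 577369/4 + 274144 = 1673945/4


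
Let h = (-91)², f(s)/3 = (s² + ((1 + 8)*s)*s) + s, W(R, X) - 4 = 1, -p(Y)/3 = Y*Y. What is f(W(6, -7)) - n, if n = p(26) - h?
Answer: 11074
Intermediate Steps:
p(Y) = -3*Y² (p(Y) = -3*Y*Y = -3*Y²)
W(R, X) = 5 (W(R, X) = 4 + 1 = 5)
f(s) = 3*s + 30*s² (f(s) = 3*((s² + ((1 + 8)*s)*s) + s) = 3*((s² + (9*s)*s) + s) = 3*((s² + 9*s²) + s) = 3*(10*s² + s) = 3*(s + 10*s²) = 3*s + 30*s²)
h = 8281
n = -10309 (n = -3*26² - 1*8281 = -3*676 - 8281 = -2028 - 8281 = -10309)
f(W(6, -7)) - n = 3*5*(1 + 10*5) - 1*(-10309) = 3*5*(1 + 50) + 10309 = 3*5*51 + 10309 = 765 + 10309 = 11074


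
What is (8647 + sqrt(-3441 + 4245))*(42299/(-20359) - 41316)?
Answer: -7273810942721/20359 - 1682389486*sqrt(201)/20359 ≈ -3.5845e+8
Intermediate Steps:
(8647 + sqrt(-3441 + 4245))*(42299/(-20359) - 41316) = (8647 + sqrt(804))*(42299*(-1/20359) - 41316) = (8647 + 2*sqrt(201))*(-42299/20359 - 41316) = (8647 + 2*sqrt(201))*(-841194743/20359) = -7273810942721/20359 - 1682389486*sqrt(201)/20359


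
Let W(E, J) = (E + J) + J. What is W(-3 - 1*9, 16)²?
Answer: 400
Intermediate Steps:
W(E, J) = E + 2*J
W(-3 - 1*9, 16)² = ((-3 - 1*9) + 2*16)² = ((-3 - 9) + 32)² = (-12 + 32)² = 20² = 400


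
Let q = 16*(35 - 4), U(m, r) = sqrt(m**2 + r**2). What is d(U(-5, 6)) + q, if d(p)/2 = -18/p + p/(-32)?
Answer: 496 - 637*sqrt(61)/976 ≈ 490.90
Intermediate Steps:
q = 496 (q = 16*31 = 496)
d(p) = -36/p - p/16 (d(p) = 2*(-18/p + p/(-32)) = 2*(-18/p + p*(-1/32)) = 2*(-18/p - p/32) = -36/p - p/16)
d(U(-5, 6)) + q = (-36/sqrt((-5)**2 + 6**2) - sqrt((-5)**2 + 6**2)/16) + 496 = (-36/sqrt(25 + 36) - sqrt(25 + 36)/16) + 496 = (-36*sqrt(61)/61 - sqrt(61)/16) + 496 = -637*sqrt(61)/976 + 496 = 496 - 637*sqrt(61)/976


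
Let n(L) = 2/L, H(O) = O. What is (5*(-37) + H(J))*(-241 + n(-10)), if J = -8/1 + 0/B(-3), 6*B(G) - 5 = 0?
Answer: 232758/5 ≈ 46552.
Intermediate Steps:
B(G) = ⅚ (B(G) = ⅚ + (⅙)*0 = ⅚ + 0 = ⅚)
J = -8 (J = -8/1 + 0/(⅚) = -8*1 + 0*(6/5) = -8 + 0 = -8)
(5*(-37) + H(J))*(-241 + n(-10)) = (5*(-37) - 8)*(-241 + 2/(-10)) = (-185 - 8)*(-241 + 2*(-⅒)) = -193*(-241 - ⅕) = -193*(-1206/5) = 232758/5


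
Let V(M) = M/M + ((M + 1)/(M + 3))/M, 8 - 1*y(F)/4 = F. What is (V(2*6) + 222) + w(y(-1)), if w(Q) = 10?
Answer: 41953/180 ≈ 233.07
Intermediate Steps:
y(F) = 32 - 4*F
V(M) = 1 + (1 + M)/(M*(3 + M)) (V(M) = 1 + ((1 + M)/(3 + M))/M = 1 + (1 + M)/(M*(3 + M)))
(V(2*6) + 222) + w(y(-1)) = ((1 + (2*6)**2 + 4*(2*6))/(((2*6))*(3 + 2*6)) + 222) + 10 = ((1 + 12**2 + 4*12)/(12*(3 + 12)) + 222) + 10 = ((1/12)*(1 + 144 + 48)/15 + 222) + 10 = ((1/12)*(1/15)*193 + 222) + 10 = (193/180 + 222) + 10 = 40153/180 + 10 = 41953/180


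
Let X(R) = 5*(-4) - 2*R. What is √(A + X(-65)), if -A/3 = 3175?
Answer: I*√9415 ≈ 97.031*I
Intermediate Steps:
A = -9525 (A = -3*3175 = -9525)
X(R) = -20 - 2*R
√(A + X(-65)) = √(-9525 + (-20 - 2*(-65))) = √(-9525 + (-20 + 130)) = √(-9525 + 110) = √(-9415) = I*√9415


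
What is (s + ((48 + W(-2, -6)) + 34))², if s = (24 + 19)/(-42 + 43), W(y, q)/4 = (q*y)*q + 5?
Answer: 20449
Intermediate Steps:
W(y, q) = 20 + 4*y*q² (W(y, q) = 4*((q*y)*q + 5) = 4*(y*q² + 5) = 4*(5 + y*q²) = 20 + 4*y*q²)
s = 43 (s = 43/1 = 43*1 = 43)
(s + ((48 + W(-2, -6)) + 34))² = (43 + ((48 + (20 + 4*(-2)*(-6)²)) + 34))² = (43 + ((48 + (20 + 4*(-2)*36)) + 34))² = (43 + ((48 + (20 - 288)) + 34))² = (43 + ((48 - 268) + 34))² = (43 + (-220 + 34))² = (43 - 186)² = (-143)² = 20449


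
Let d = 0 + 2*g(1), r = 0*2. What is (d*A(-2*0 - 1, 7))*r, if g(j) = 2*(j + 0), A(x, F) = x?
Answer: 0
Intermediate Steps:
r = 0
g(j) = 2*j
d = 4 (d = 0 + 2*(2*1) = 0 + 2*2 = 0 + 4 = 4)
(d*A(-2*0 - 1, 7))*r = (4*(-2*0 - 1))*0 = (4*(0 - 1))*0 = (4*(-1))*0 = -4*0 = 0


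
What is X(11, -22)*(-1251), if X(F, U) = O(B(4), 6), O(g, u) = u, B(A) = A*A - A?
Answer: -7506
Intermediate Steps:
B(A) = A² - A
X(F, U) = 6
X(11, -22)*(-1251) = 6*(-1251) = -7506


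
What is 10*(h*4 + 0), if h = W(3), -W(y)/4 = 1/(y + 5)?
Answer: -20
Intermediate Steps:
W(y) = -4/(5 + y) (W(y) = -4/(y + 5) = -4/(5 + y))
h = -½ (h = -4/(5 + 3) = -4/8 = -4*⅛ = -½ ≈ -0.50000)
10*(h*4 + 0) = 10*(-½*4 + 0) = 10*(-2 + 0) = 10*(-2) = -20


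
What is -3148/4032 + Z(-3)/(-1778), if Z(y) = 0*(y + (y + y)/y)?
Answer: -787/1008 ≈ -0.78075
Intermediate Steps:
Z(y) = 0 (Z(y) = 0*(y + (2*y)/y) = 0*(y + 2) = 0*(2 + y) = 0)
-3148/4032 + Z(-3)/(-1778) = -3148/4032 + 0/(-1778) = -3148*1/4032 + 0*(-1/1778) = -787/1008 + 0 = -787/1008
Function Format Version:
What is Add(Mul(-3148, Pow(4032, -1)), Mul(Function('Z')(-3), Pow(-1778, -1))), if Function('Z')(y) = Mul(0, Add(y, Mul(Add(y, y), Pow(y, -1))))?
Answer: Rational(-787, 1008) ≈ -0.78075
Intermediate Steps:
Function('Z')(y) = 0 (Function('Z')(y) = Mul(0, Add(y, Mul(Mul(2, y), Pow(y, -1)))) = Mul(0, Add(y, 2)) = Mul(0, Add(2, y)) = 0)
Add(Mul(-3148, Pow(4032, -1)), Mul(Function('Z')(-3), Pow(-1778, -1))) = Add(Mul(-3148, Pow(4032, -1)), Mul(0, Pow(-1778, -1))) = Add(Mul(-3148, Rational(1, 4032)), Mul(0, Rational(-1, 1778))) = Add(Rational(-787, 1008), 0) = Rational(-787, 1008)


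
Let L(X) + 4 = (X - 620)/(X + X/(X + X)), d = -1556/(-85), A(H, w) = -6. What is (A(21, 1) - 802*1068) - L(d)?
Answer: -2738249698/3197 ≈ -8.5651e+5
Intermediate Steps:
d = 1556/85 (d = -1556*(-1/85) = 1556/85 ≈ 18.306)
L(X) = -4 + (-620 + X)/(½ + X) (L(X) = -4 + (X - 620)/(X + X/(X + X)) = -4 + (-620 + X)/(X + X/((2*X))) = -4 + (-620 + X)/(X + X*(1/(2*X))) = -4 + (-620 + X)/(X + ½) = -4 + (-620 + X)/(½ + X))
(A(21, 1) - 802*1068) - L(d) = (-6 - 802*1068) - 2*(-622 - 3*1556/85)/(1 + 2*(1556/85)) = (-6 - 856536) - 2*(-622 - 4668/85)/(1 + 3112/85) = -856542 - 2*(-57538)/(3197/85*85) = -856542 - 2*85*(-57538)/(3197*85) = -856542 - 1*(-115076/3197) = -856542 + 115076/3197 = -2738249698/3197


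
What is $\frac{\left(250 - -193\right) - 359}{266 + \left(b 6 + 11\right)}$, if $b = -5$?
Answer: $\frac{84}{247} \approx 0.34008$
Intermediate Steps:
$\frac{\left(250 - -193\right) - 359}{266 + \left(b 6 + 11\right)} = \frac{\left(250 - -193\right) - 359}{266 + \left(\left(-5\right) 6 + 11\right)} = \frac{\left(250 + 193\right) - 359}{266 + \left(-30 + 11\right)} = \frac{443 - 359}{266 - 19} = \frac{84}{247}$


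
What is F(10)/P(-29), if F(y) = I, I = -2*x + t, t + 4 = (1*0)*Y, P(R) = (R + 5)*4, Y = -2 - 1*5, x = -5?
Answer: -1/16 ≈ -0.062500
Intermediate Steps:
Y = -7 (Y = -2 - 5 = -7)
P(R) = 20 + 4*R (P(R) = (5 + R)*4 = 20 + 4*R)
t = -4 (t = -4 + (1*0)*(-7) = -4 + 0*(-7) = -4 + 0 = -4)
I = 6 (I = -2*(-5) - 4 = 10 - 4 = 6)
F(y) = 6
F(10)/P(-29) = 6/(20 + 4*(-29)) = 6/(20 - 116) = 6/(-96) = 6*(-1/96) = -1/16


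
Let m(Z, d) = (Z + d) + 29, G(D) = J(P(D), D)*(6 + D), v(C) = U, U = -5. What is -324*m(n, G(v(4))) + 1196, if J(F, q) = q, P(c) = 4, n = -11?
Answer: -3016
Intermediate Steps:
v(C) = -5
G(D) = D*(6 + D)
m(Z, d) = 29 + Z + d
-324*m(n, G(v(4))) + 1196 = -324*(29 - 11 - 5*(6 - 5)) + 1196 = -324*(29 - 11 - 5*1) + 1196 = -324*(29 - 11 - 5) + 1196 = -324*13 + 1196 = -4212 + 1196 = -3016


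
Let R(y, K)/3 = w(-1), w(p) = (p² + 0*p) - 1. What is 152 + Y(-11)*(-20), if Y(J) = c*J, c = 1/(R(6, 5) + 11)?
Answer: 172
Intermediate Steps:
w(p) = -1 + p² (w(p) = (p² + 0) - 1 = p² - 1 = -1 + p²)
R(y, K) = 0 (R(y, K) = 3*(-1 + (-1)²) = 3*(-1 + 1) = 3*0 = 0)
c = 1/11 (c = 1/(0 + 11) = 1/11 ≈ 0.090909)
Y(J) = J/11
152 + Y(-11)*(-20) = 152 + ((1/11)*(-11))*(-20) = 152 - 1*(-20) = 152 + 20 = 172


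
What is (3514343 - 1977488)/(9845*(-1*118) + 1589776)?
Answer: 1536855/428066 ≈ 3.5902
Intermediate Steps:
(3514343 - 1977488)/(9845*(-1*118) + 1589776) = 1536855/(9845*(-118) + 1589776) = 1536855/(-1161710 + 1589776) = 1536855/428066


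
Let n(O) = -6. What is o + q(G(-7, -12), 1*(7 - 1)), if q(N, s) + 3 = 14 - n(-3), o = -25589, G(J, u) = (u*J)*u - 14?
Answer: -25572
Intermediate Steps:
G(J, u) = -14 + J*u**2 (G(J, u) = (J*u)*u - 14 = J*u**2 - 14 = -14 + J*u**2)
q(N, s) = 17 (q(N, s) = -3 + (14 - 1*(-6)) = -3 + (14 + 6) = -3 + 20 = 17)
o + q(G(-7, -12), 1*(7 - 1)) = -25589 + 17 = -25572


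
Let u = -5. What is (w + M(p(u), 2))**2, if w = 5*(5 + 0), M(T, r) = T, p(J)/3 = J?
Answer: 100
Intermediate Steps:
p(J) = 3*J
w = 25 (w = 5*5 = 25)
(w + M(p(u), 2))**2 = (25 + 3*(-5))**2 = (25 - 15)**2 = 10**2 = 100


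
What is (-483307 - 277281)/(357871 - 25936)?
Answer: -760588/331935 ≈ -2.2914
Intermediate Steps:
(-483307 - 277281)/(357871 - 25936) = -760588/331935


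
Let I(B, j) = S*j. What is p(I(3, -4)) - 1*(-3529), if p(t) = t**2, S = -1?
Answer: 3545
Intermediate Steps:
I(B, j) = -j
p(I(3, -4)) - 1*(-3529) = (-1*(-4))**2 - 1*(-3529) = 4**2 + 3529 = 16 + 3529 = 3545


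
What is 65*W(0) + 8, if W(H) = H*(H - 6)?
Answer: 8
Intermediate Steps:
W(H) = H*(-6 + H)
65*W(0) + 8 = 65*(0*(-6 + 0)) + 8 = 65*(0*(-6)) + 8 = 65*0 + 8 = 0 + 8 = 8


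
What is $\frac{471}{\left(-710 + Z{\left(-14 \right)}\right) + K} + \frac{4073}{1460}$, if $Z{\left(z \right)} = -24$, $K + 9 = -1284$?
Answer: $\frac{7568311}{2959420} \approx 2.5574$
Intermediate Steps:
$K = -1293$ ($K = -9 - 1284 = -1293$)
$\frac{471}{\left(-710 + Z{\left(-14 \right)}\right) + K} + \frac{4073}{1460} = \frac{471}{\left(-710 - 24\right) - 1293} + \frac{4073}{1460} = \frac{471}{-734 - 1293} + 4073 \cdot \frac{1}{1460} = \frac{471}{-2027} + \frac{4073}{1460} = 471 \left(- \frac{1}{2027}\right) + \frac{4073}{1460} = - \frac{471}{2027} + \frac{4073}{1460} = \frac{7568311}{2959420}$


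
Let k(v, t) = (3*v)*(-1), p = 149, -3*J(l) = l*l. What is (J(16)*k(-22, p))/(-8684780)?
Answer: 1408/2171195 ≈ 0.00064849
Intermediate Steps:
J(l) = -l²/3 (J(l) = -l*l/3 = -l²/3)
k(v, t) = -3*v
(J(16)*k(-22, p))/(-8684780) = ((-⅓*16²)*(-3*(-22)))/(-8684780) = (-⅓*256*66)*(-1/8684780) = -256/3*66*(-1/8684780) = -5632*(-1/8684780) = 1408/2171195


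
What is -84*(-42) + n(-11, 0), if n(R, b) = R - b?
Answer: 3517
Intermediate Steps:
-84*(-42) + n(-11, 0) = -84*(-42) + (-11 - 1*0) = 3528 + (-11 + 0) = 3528 - 11 = 3517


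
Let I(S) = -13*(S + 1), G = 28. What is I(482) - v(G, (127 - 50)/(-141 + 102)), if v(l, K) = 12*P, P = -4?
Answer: -6231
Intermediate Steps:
v(l, K) = -48 (v(l, K) = 12*(-4) = -48)
I(S) = -13 - 13*S (I(S) = -13*(1 + S) = -13 - 13*S)
I(482) - v(G, (127 - 50)/(-141 + 102)) = (-13 - 13*482) - 1*(-48) = (-13 - 6266) + 48 = -6279 + 48 = -6231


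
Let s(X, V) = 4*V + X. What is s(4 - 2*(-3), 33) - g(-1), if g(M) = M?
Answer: 143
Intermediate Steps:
s(X, V) = X + 4*V
s(4 - 2*(-3), 33) - g(-1) = ((4 - 2*(-3)) + 4*33) - 1*(-1) = ((4 + 6) + 132) + 1 = (10 + 132) + 1 = 142 + 1 = 143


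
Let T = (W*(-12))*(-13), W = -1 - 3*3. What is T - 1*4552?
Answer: -6112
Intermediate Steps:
W = -10 (W = -1 - 9 = -10)
T = -1560 (T = -10*(-12)*(-13) = 120*(-13) = -1560)
T - 1*4552 = -1560 - 1*4552 = -1560 - 4552 = -6112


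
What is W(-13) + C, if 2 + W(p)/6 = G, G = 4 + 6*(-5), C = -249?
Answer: -417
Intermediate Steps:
G = -26 (G = 4 - 30 = -26)
W(p) = -168 (W(p) = -12 + 6*(-26) = -12 - 156 = -168)
W(-13) + C = -168 - 249 = -417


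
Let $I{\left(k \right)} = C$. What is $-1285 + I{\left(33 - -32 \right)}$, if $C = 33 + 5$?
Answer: $-1247$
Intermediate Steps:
$C = 38$
$I{\left(k \right)} = 38$
$-1285 + I{\left(33 - -32 \right)} = -1285 + 38 = -1247$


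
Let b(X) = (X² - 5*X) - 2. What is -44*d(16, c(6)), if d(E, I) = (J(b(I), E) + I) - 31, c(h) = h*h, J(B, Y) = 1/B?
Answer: -122562/557 ≈ -220.04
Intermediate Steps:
b(X) = -2 + X² - 5*X
c(h) = h²
d(E, I) = -31 + I + 1/(-2 + I² - 5*I) (d(E, I) = (1/(-2 + I² - 5*I) + I) - 31 = (I + 1/(-2 + I² - 5*I)) - 31 = -31 + I + 1/(-2 + I² - 5*I))
-44*d(16, c(6)) = -44*(-31 + 6² - 1/(2 - (6²)² + 5*6²)) = -44*(-31 + 36 - 1/(2 - 1*36² + 5*36)) = -44*(-31 + 36 - 1/(2 - 1*1296 + 180)) = -44*(-31 + 36 - 1/(2 - 1296 + 180)) = -44*(-31 + 36 - 1/(-1114)) = -44*(-31 + 36 - 1*(-1/1114)) = -44*(-31 + 36 + 1/1114) = -44*5571/1114 = -122562/557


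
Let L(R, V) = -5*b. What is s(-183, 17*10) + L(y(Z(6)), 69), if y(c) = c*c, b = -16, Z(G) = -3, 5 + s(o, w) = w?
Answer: 245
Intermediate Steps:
s(o, w) = -5 + w
y(c) = c²
L(R, V) = 80 (L(R, V) = -5*(-16) = 80)
s(-183, 17*10) + L(y(Z(6)), 69) = (-5 + 17*10) + 80 = (-5 + 170) + 80 = 165 + 80 = 245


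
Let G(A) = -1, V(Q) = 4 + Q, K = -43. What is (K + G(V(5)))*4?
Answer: -176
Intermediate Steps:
(K + G(V(5)))*4 = (-43 - 1)*4 = -44*4 = -176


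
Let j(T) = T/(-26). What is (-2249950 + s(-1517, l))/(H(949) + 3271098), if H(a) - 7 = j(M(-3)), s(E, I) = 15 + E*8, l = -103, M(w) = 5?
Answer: -58813846/85048725 ≈ -0.69153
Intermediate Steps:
j(T) = -T/26 (j(T) = T*(-1/26) = -T/26)
s(E, I) = 15 + 8*E
H(a) = 177/26 (H(a) = 7 - 1/26*5 = 7 - 5/26 = 177/26)
(-2249950 + s(-1517, l))/(H(949) + 3271098) = (-2249950 + (15 + 8*(-1517)))/(177/26 + 3271098) = (-2249950 + (15 - 12136))/(85048725/26) = (-2249950 - 12121)*(26/85048725) = -2262071*26/85048725 = -58813846/85048725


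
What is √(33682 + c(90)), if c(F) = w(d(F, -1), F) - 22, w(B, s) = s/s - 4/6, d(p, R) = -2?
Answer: √302943/3 ≈ 183.47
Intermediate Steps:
w(B, s) = ⅓ (w(B, s) = 1 - 4*⅙ = 1 - ⅔ = ⅓)
c(F) = -65/3 (c(F) = ⅓ - 22 = -65/3)
√(33682 + c(90)) = √(33682 - 65/3) = √(100981/3) = √302943/3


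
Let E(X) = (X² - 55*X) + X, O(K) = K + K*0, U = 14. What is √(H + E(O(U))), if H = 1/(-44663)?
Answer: I*√1117078843303/44663 ≈ 23.664*I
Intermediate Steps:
O(K) = K (O(K) = K + 0 = K)
E(X) = X² - 54*X
H = -1/44663 ≈ -2.2390e-5
√(H + E(O(U))) = √(-1/44663 + 14*(-54 + 14)) = √(-1/44663 + 14*(-40)) = √(-1/44663 - 560) = √(-25011281/44663) = I*√1117078843303/44663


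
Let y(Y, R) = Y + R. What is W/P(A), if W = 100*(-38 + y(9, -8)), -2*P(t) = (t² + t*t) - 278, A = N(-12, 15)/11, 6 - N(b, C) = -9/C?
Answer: -46250/1733 ≈ -26.688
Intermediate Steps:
N(b, C) = 6 + 9/C (N(b, C) = 6 - (-9)/C = 6 + 9/C)
y(Y, R) = R + Y
A = ⅗ (A = (6 + 9/15)/11 = (6 + 9*(1/15))*(1/11) = (6 + ⅗)*(1/11) = (33/5)*(1/11) = ⅗ ≈ 0.60000)
P(t) = 139 - t² (P(t) = -((t² + t*t) - 278)/2 = -((t² + t²) - 278)/2 = -(2*t² - 278)/2 = -(-278 + 2*t²)/2 = 139 - t²)
W = -3700 (W = 100*(-38 + (-8 + 9)) = 100*(-38 + 1) = 100*(-37) = -3700)
W/P(A) = -3700/(139 - (⅗)²) = -3700/(139 - 1*9/25) = -3700/(139 - 9/25) = -3700/3466/25 = -3700*25/3466 = -46250/1733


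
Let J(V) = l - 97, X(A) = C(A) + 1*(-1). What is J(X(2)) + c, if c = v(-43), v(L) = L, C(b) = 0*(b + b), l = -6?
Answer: -146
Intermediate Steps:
C(b) = 0 (C(b) = 0*(2*b) = 0)
c = -43
X(A) = -1 (X(A) = 0 + 1*(-1) = 0 - 1 = -1)
J(V) = -103 (J(V) = -6 - 97 = -103)
J(X(2)) + c = -103 - 43 = -146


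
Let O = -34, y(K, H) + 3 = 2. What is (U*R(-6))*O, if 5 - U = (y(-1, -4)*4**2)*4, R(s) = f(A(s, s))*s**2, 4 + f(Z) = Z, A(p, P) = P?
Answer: 844560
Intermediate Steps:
y(K, H) = -1 (y(K, H) = -3 + 2 = -1)
f(Z) = -4 + Z
R(s) = s**2*(-4 + s) (R(s) = (-4 + s)*s**2 = s**2*(-4 + s))
U = 69 (U = 5 - (-1*4**2)*4 = 5 - (-1*16)*4 = 5 - (-16)*4 = 5 - 1*(-64) = 5 + 64 = 69)
(U*R(-6))*O = (69*((-6)**2*(-4 - 6)))*(-34) = (69*(36*(-10)))*(-34) = (69*(-360))*(-34) = -24840*(-34) = 844560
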